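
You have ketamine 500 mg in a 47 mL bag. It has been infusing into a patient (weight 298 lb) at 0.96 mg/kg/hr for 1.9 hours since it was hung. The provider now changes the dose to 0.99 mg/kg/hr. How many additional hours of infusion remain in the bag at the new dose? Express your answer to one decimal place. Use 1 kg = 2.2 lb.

1.9 hours

Initial rate:
Weight = 298 lb ÷ 2.2 lb/kg = 135.4545 kg
Dose = 0.96 mg/kg/hr × 135.4545 kg = 130.0364 mg/hr
Concentration = 500 mg ÷ 47 mL = 10.6383 mg/mL
Rate = 130.0364 mg/hr ÷ 10.6383 mg/mL = 12.22342 mL/hr
Volume infused so far = 12.22342 mL/hr × 1.9 hr = 23.22449 mL
Volume remaining = 47 − 23.22449 = 23.77551 mL
New rate:
Dose = 0.99 mg/kg/hr × 135.4545 kg = 134.1 mg/hr
Rate = 134.1 mg/hr ÷ 10.6383 mg/mL = 12.6054 mL/hr
Time remaining = 23.77551 mL ÷ 12.6054 mL/hr = 1.886137 hr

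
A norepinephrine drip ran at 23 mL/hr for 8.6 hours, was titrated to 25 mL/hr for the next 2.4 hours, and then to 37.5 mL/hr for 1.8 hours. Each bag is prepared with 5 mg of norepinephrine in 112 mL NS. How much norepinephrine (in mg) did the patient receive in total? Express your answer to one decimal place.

Concentration = 5 mg ÷ 112 mL = 0.04464286 mg/mL
Stage 1: 23 mL/hr × 8.6 hr = 197.8 mL → 197.8 mL × 0.04464286 mg/mL = 8.830357 mg
Stage 2: 25 mL/hr × 2.4 hr = 60 mL → 60 mL × 0.04464286 mg/mL = 2.678571 mg
Stage 3: 37.5 mL/hr × 1.8 hr = 67.5 mL → 67.5 mL × 0.04464286 mg/mL = 3.013393 mg
Total = 8.830357 + 2.678571 + 3.013393 = 14.52232 mg

14.5 mg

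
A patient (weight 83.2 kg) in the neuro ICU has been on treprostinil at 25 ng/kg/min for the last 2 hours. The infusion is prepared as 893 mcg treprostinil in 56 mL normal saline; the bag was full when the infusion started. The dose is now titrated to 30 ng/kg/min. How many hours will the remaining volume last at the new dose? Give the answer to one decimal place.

Initial rate:
Dose = 25 ng/kg/min × 83.2 kg = 2080 ng/min
2080 ng/min × 60 min/hr = 124800 ng/hr
Concentration = 893 mcg ÷ 56 mL = 15.94643 mcg/mL = 15946.43 ng/mL
Rate = 124800 ng/hr ÷ 15946.43 ng/mL = 7.826204 mL/hr
Volume infused so far = 7.826204 mL/hr × 2 hr = 15.65241 mL
Volume remaining = 56 − 15.65241 = 40.34759 mL
New rate:
Dose = 30 ng/kg/min × 83.2 kg = 2496 ng/min
2496 ng/min × 60 min/hr = 149760 ng/hr
Rate = 149760 ng/hr ÷ 15946.43 ng/mL = 9.391445 mL/hr
Time remaining = 40.34759 mL ÷ 9.391445 mL/hr = 4.296207 hr

4.3 hours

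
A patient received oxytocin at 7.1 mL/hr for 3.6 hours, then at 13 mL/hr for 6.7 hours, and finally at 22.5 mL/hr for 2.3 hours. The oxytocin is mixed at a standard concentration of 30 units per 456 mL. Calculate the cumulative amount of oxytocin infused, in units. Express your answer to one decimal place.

Concentration = 30 units ÷ 456 mL = 0.06578947 units/mL
Stage 1: 7.1 mL/hr × 3.6 hr = 25.56 mL → 25.56 mL × 0.06578947 units/mL = 1.681579 units
Stage 2: 13 mL/hr × 6.7 hr = 87.1 mL → 87.1 mL × 0.06578947 units/mL = 5.730263 units
Stage 3: 22.5 mL/hr × 2.3 hr = 51.75 mL → 51.75 mL × 0.06578947 units/mL = 3.404605 units
Total = 1.681579 + 5.730263 + 3.404605 = 10.81645 units

10.8 units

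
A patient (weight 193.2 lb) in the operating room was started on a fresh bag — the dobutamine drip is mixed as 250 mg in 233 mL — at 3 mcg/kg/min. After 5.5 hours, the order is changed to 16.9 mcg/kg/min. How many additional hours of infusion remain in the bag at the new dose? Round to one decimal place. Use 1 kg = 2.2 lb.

Initial rate:
Weight = 193.2 lb ÷ 2.2 lb/kg = 87.81818 kg
Dose = 3 mcg/kg/min × 87.81818 kg = 263.4545 mcg/min
263.4545 mcg/min × 60 min/hr = 15807.27 mcg/hr
Concentration = 250 mg ÷ 233 mL = 1.072961 mg/mL = 1072.961 mcg/mL
Rate = 15807.27 mcg/hr ÷ 1072.961 mcg/mL = 14.73238 mL/hr
Volume infused so far = 14.73238 mL/hr × 5.5 hr = 81.02808 mL
Volume remaining = 233 − 81.02808 = 151.9719 mL
New rate:
Dose = 16.9 mcg/kg/min × 87.81818 kg = 1484.127 mcg/min
1484.127 mcg/min × 60 min/hr = 89047.64 mcg/hr
Rate = 89047.64 mcg/hr ÷ 1072.961 mcg/mL = 82.9924 mL/hr
Time remaining = 151.9719 mL ÷ 82.9924 mL/hr = 1.831155 hr

1.8 hours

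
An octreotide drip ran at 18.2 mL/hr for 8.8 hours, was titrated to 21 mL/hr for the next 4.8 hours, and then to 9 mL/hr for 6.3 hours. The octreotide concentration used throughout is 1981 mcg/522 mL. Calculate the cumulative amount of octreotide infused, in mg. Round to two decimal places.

Concentration = 1981 mcg ÷ 522 mL = 3.795019 mcg/mL
Stage 1: 18.2 mL/hr × 8.8 hr = 160.16 mL → 160.16 mL × 3.795019 mcg/mL = 607.8103 mcg
Stage 2: 21 mL/hr × 4.8 hr = 100.8 mL → 100.8 mL × 3.795019 mcg/mL = 382.5379 mcg
Stage 3: 9 mL/hr × 6.3 hr = 56.7 mL → 56.7 mL × 3.795019 mcg/mL = 215.1776 mcg
Total = 607.8103 + 382.5379 + 215.1776 = 1205.526 mcg = 1.205526 mg

1.21 mg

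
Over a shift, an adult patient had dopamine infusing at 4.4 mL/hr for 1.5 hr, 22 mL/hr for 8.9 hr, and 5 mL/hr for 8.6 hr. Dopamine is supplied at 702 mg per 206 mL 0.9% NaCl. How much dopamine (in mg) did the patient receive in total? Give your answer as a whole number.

836 mg

Concentration = 702 mg ÷ 206 mL = 3.407767 mg/mL
Stage 1: 4.4 mL/hr × 1.5 hr = 6.6 mL → 6.6 mL × 3.407767 mg/mL = 22.49126 mg
Stage 2: 22 mL/hr × 8.9 hr = 195.8 mL → 195.8 mL × 3.407767 mg/mL = 667.2408 mg
Stage 3: 5 mL/hr × 8.6 hr = 43 mL → 43 mL × 3.407767 mg/mL = 146.534 mg
Total = 22.49126 + 667.2408 + 146.534 = 836.266 mg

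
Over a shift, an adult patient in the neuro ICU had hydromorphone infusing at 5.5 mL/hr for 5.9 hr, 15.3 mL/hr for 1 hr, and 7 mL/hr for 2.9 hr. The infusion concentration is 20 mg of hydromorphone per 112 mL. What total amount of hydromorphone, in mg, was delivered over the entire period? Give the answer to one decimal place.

12.2 mg

Concentration = 20 mg ÷ 112 mL = 0.1785714 mg/mL
Stage 1: 5.5 mL/hr × 5.9 hr = 32.45 mL → 32.45 mL × 0.1785714 mg/mL = 5.794643 mg
Stage 2: 15.3 mL/hr × 1 hr = 15.3 mL → 15.3 mL × 0.1785714 mg/mL = 2.732143 mg
Stage 3: 7 mL/hr × 2.9 hr = 20.3 mL → 20.3 mL × 0.1785714 mg/mL = 3.625 mg
Total = 5.794643 + 2.732143 + 3.625 = 12.15179 mg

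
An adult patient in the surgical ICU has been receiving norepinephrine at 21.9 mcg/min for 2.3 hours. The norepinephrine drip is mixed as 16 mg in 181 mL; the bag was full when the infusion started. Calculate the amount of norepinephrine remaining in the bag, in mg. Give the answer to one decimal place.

13.0 mg

21.9 mcg/min × 60 min/hr = 1314 mcg/hr
Concentration = 16 mg ÷ 181 mL = 0.08839779 mg/mL = 88.39779 mcg/mL
Rate = 1314 mcg/hr ÷ 88.39779 mcg/mL = 14.86463 mL/hr
Volume infused = 14.86463 mL/hr × 2.3 hr = 34.18864 mL
Volume remaining = 181 − 34.18864 = 146.8114 mL
Drug remaining = 146.8114 mL × 88.39779 mcg/mL = 12977.8 mcg = 12.9778 mg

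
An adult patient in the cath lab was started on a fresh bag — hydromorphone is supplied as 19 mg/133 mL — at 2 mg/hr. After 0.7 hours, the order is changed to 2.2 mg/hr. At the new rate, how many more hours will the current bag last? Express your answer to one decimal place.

8.0 hours

Initial rate:
Concentration = 19 mg ÷ 133 mL = 0.1428571 mg/mL
Rate = 2 mg/hr ÷ 0.1428571 mg/mL = 14 mL/hr
Volume infused so far = 14 mL/hr × 0.7 hr = 9.8 mL
Volume remaining = 133 − 9.8 = 123.2 mL
New rate:
Rate = 2.2 mg/hr ÷ 0.1428571 mg/mL = 15.4 mL/hr
Time remaining = 123.2 mL ÷ 15.4 mL/hr = 8 hr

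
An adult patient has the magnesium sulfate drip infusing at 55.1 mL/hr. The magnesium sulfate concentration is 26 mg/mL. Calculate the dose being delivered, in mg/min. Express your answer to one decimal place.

Drug rate = 55.1 mL/hr × 26 mg/mL = 1432.6 mg/hr
1432.6 mg/hr ÷ 60 min/hr = 23.87667 mg/min

23.9 mg/min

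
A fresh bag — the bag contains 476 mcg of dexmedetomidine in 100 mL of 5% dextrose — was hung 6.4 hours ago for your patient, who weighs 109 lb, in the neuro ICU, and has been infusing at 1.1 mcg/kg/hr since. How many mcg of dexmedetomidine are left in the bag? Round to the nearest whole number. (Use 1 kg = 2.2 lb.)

127 mcg

Weight = 109 lb ÷ 2.2 lb/kg = 49.54545 kg
Dose = 1.1 mcg/kg/hr × 49.54545 kg = 54.5 mcg/hr
Concentration = 476 mcg ÷ 100 mL = 4.76 mcg/mL
Rate = 54.5 mcg/hr ÷ 4.76 mcg/mL = 11.44958 mL/hr
Volume infused = 11.44958 mL/hr × 6.4 hr = 73.27731 mL
Volume remaining = 100 − 73.27731 = 26.72269 mL
Drug remaining = 26.72269 mL × 4.76 mcg/mL = 127.2 mcg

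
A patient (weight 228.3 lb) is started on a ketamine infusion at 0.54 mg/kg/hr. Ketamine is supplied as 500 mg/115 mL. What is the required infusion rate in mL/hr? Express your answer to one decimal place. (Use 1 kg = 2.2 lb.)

Weight = 228.3 lb ÷ 2.2 lb/kg = 103.7727 kg
Dose = 0.54 mg/kg/hr × 103.7727 kg = 56.03727 mg/hr
Concentration = 500 mg ÷ 115 mL = 4.347826 mg/mL
Rate = 56.03727 mg/hr ÷ 4.347826 mg/mL = 12.88857 mL/hr

12.9 mL/hr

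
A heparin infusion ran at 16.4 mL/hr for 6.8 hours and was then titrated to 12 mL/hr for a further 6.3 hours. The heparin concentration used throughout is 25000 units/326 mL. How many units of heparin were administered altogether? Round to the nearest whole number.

Concentration = 25000 units ÷ 326 mL = 76.68712 units/mL
Stage 1: 16.4 mL/hr × 6.8 hr = 111.52 mL → 111.52 mL × 76.68712 units/mL = 8552.147 units
Stage 2: 12 mL/hr × 6.3 hr = 75.6 mL → 75.6 mL × 76.68712 units/mL = 5797.546 units
Total = 8552.147 + 5797.546 = 14349.69 units

14350 units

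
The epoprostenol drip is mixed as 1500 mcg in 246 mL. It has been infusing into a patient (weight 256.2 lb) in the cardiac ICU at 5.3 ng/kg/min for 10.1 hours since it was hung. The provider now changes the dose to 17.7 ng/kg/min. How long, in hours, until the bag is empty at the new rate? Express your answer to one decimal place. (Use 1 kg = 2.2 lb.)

9.1 hours

Initial rate:
Weight = 256.2 lb ÷ 2.2 lb/kg = 116.4545 kg
Dose = 5.3 ng/kg/min × 116.4545 kg = 617.2091 ng/min
617.2091 ng/min × 60 min/hr = 37032.55 ng/hr
Concentration = 1500 mcg ÷ 246 mL = 6.097561 mcg/mL = 6097.561 ng/mL
Rate = 37032.55 ng/hr ÷ 6097.561 ng/mL = 6.073337 mL/hr
Volume infused so far = 6.073337 mL/hr × 10.1 hr = 61.34071 mL
Volume remaining = 246 − 61.34071 = 184.6593 mL
New rate:
Dose = 17.7 ng/kg/min × 116.4545 kg = 2061.245 ng/min
2061.245 ng/min × 60 min/hr = 123674.7 ng/hr
Rate = 123674.7 ng/hr ÷ 6097.561 ng/mL = 20.28266 mL/hr
Time remaining = 184.6593 mL ÷ 20.28266 mL/hr = 9.104296 hr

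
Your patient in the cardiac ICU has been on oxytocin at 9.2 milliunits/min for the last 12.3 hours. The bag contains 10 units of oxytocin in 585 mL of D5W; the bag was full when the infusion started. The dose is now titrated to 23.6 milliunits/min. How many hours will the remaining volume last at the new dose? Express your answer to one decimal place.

2.3 hours

Initial rate:
9.2 milliunits/min × 60 min/hr = 552 milliunits/hr
Concentration = 10 units ÷ 585 mL = 0.01709402 units/mL = 17.09402 milliunits/mL
Rate = 552 milliunits/hr ÷ 17.09402 milliunits/mL = 32.292 mL/hr
Volume infused so far = 32.292 mL/hr × 12.3 hr = 397.1916 mL
Volume remaining = 585 − 397.1916 = 187.8084 mL
New rate:
23.6 milliunits/min × 60 min/hr = 1416 milliunits/hr
Rate = 1416 milliunits/hr ÷ 17.09402 milliunits/mL = 82.836 mL/hr
Time remaining = 187.8084 mL ÷ 82.836 mL/hr = 2.267232 hr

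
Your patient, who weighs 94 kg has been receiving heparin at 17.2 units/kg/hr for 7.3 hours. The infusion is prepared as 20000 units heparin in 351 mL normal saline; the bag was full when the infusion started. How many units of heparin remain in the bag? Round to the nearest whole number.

Dose = 17.2 units/kg/hr × 94 kg = 1616.8 units/hr
Concentration = 20000 units ÷ 351 mL = 56.98006 units/mL
Rate = 1616.8 units/hr ÷ 56.98006 units/mL = 28.37484 mL/hr
Volume infused = 28.37484 mL/hr × 7.3 hr = 207.1363 mL
Volume remaining = 351 − 207.1363 = 143.8637 mL
Drug remaining = 143.8637 mL × 56.98006 units/mL = 8197.36 units

8197 units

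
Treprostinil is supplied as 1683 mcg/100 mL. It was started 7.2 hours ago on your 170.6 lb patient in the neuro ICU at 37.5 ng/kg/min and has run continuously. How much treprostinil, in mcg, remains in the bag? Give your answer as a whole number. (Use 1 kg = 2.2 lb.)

Weight = 170.6 lb ÷ 2.2 lb/kg = 77.54545 kg
Dose = 37.5 ng/kg/min × 77.54545 kg = 2907.955 ng/min
2907.955 ng/min × 60 min/hr = 174477.3 ng/hr
Concentration = 1683 mcg ÷ 100 mL = 16.83 mcg/mL = 16830 ng/mL
Rate = 174477.3 ng/hr ÷ 16830 ng/mL = 10.36704 mL/hr
Volume infused = 10.36704 mL/hr × 7.2 hr = 74.64268 mL
Volume remaining = 100 − 74.64268 = 25.35732 mL
Drug remaining = 25.35732 mL × 16830 ng/mL = 426763.6 ng = 426.7636 mcg

427 mcg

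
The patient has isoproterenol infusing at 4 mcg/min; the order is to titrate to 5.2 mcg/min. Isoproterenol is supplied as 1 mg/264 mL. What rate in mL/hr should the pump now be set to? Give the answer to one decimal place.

5.2 mcg/min × 60 min/hr = 312 mcg/hr
Concentration = 1 mg ÷ 264 mL = 0.003787879 mg/mL = 3.787879 mcg/mL
Rate = 312 mcg/hr ÷ 3.787879 mcg/mL = 82.368 mL/hr

82.4 mL/hr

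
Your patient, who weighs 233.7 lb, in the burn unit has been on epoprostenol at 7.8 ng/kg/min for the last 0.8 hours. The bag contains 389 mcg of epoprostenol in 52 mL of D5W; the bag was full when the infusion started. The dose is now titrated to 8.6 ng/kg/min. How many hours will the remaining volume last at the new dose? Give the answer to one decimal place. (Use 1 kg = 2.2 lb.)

6.4 hours

Initial rate:
Weight = 233.7 lb ÷ 2.2 lb/kg = 106.2273 kg
Dose = 7.8 ng/kg/min × 106.2273 kg = 828.5727 ng/min
828.5727 ng/min × 60 min/hr = 49714.36 ng/hr
Concentration = 389 mcg ÷ 52 mL = 7.480769 mcg/mL = 7480.769 ng/mL
Rate = 49714.36 ng/hr ÷ 7480.769 ng/mL = 6.645622 mL/hr
Volume infused so far = 6.645622 mL/hr × 0.8 hr = 5.316497 mL
Volume remaining = 52 − 5.316497 = 46.6835 mL
New rate:
Dose = 8.6 ng/kg/min × 106.2273 kg = 913.5545 ng/min
913.5545 ng/min × 60 min/hr = 54813.27 ng/hr
Rate = 54813.27 ng/hr ÷ 7480.769 ng/mL = 7.327224 mL/hr
Time remaining = 46.6835 mL ÷ 7.327224 mL/hr = 6.37124 hr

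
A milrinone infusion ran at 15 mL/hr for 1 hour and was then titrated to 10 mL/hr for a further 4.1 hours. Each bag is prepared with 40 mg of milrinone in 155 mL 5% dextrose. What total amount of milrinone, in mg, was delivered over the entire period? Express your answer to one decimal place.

14.5 mg

Concentration = 40 mg ÷ 155 mL = 0.2580645 mg/mL
Stage 1: 15 mL/hr × 1 hr = 15 mL → 15 mL × 0.2580645 mg/mL = 3.870968 mg
Stage 2: 10 mL/hr × 4.1 hr = 41 mL → 41 mL × 0.2580645 mg/mL = 10.58065 mg
Total = 3.870968 + 10.58065 = 14.45161 mg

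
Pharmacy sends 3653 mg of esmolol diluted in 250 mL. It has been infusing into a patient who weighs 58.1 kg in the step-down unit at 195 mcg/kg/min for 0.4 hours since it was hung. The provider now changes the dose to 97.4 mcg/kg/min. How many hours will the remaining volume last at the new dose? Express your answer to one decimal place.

10.0 hours

Initial rate:
Dose = 195 mcg/kg/min × 58.1 kg = 11329.5 mcg/min
11329.5 mcg/min × 60 min/hr = 679770 mcg/hr
Concentration = 3653 mg ÷ 250 mL = 14.612 mg/mL = 14612 mcg/mL
Rate = 679770 mcg/hr ÷ 14612 mcg/mL = 46.52135 mL/hr
Volume infused so far = 46.52135 mL/hr × 0.4 hr = 18.60854 mL
Volume remaining = 250 − 18.60854 = 231.3915 mL
New rate:
Dose = 97.4 mcg/kg/min × 58.1 kg = 5658.94 mcg/min
5658.94 mcg/min × 60 min/hr = 339536.4 mcg/hr
Rate = 339536.4 mcg/hr ÷ 14612 mcg/mL = 23.23682 mL/hr
Time remaining = 231.3915 mL ÷ 23.23682 mL/hr = 9.957966 hr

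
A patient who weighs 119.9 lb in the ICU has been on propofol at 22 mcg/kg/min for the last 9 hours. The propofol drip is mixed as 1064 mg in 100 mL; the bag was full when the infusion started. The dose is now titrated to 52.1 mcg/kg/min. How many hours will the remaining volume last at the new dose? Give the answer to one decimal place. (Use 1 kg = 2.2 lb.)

Initial rate:
Weight = 119.9 lb ÷ 2.2 lb/kg = 54.5 kg
Dose = 22 mcg/kg/min × 54.5 kg = 1199 mcg/min
1199 mcg/min × 60 min/hr = 71940 mcg/hr
Concentration = 1064 mg ÷ 100 mL = 10.64 mg/mL = 10640 mcg/mL
Rate = 71940 mcg/hr ÷ 10640 mcg/mL = 6.761278 mL/hr
Volume infused so far = 6.761278 mL/hr × 9 hr = 60.8515 mL
Volume remaining = 100 − 60.8515 = 39.1485 mL
New rate:
Dose = 52.1 mcg/kg/min × 54.5 kg = 2839.45 mcg/min
2839.45 mcg/min × 60 min/hr = 170367 mcg/hr
Rate = 170367 mcg/hr ÷ 10640 mcg/mL = 16.01194 mL/hr
Time remaining = 39.1485 mL ÷ 16.01194 mL/hr = 2.444957 hr

2.4 hours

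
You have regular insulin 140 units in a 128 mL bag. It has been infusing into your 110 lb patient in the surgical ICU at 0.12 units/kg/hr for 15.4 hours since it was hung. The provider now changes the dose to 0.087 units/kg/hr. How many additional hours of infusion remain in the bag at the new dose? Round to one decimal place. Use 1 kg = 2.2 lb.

Initial rate:
Weight = 110 lb ÷ 2.2 lb/kg = 50 kg
Dose = 0.12 units/kg/hr × 50 kg = 6 units/hr
Concentration = 140 units ÷ 128 mL = 1.09375 units/mL
Rate = 6 units/hr ÷ 1.09375 units/mL = 5.485714 mL/hr
Volume infused so far = 5.485714 mL/hr × 15.4 hr = 84.48 mL
Volume remaining = 128 − 84.48 = 43.52 mL
New rate:
Dose = 0.087 units/kg/hr × 50 kg = 4.35 units/hr
Rate = 4.35 units/hr ÷ 1.09375 units/mL = 3.977143 mL/hr
Time remaining = 43.52 mL ÷ 3.977143 mL/hr = 10.94253 hr

10.9 hours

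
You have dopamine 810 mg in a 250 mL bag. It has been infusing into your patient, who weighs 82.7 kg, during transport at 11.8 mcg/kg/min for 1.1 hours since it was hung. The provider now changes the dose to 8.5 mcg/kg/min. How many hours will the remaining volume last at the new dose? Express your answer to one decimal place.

17.7 hours

Initial rate:
Dose = 11.8 mcg/kg/min × 82.7 kg = 975.86 mcg/min
975.86 mcg/min × 60 min/hr = 58551.6 mcg/hr
Concentration = 810 mg ÷ 250 mL = 3.24 mg/mL = 3240 mcg/mL
Rate = 58551.6 mcg/hr ÷ 3240 mcg/mL = 18.07148 mL/hr
Volume infused so far = 18.07148 mL/hr × 1.1 hr = 19.87863 mL
Volume remaining = 250 − 19.87863 = 230.1214 mL
New rate:
Dose = 8.5 mcg/kg/min × 82.7 kg = 702.95 mcg/min
702.95 mcg/min × 60 min/hr = 42177 mcg/hr
Rate = 42177 mcg/hr ÷ 3240 mcg/mL = 13.01759 mL/hr
Time remaining = 230.1214 mL ÷ 13.01759 mL/hr = 17.67772 hr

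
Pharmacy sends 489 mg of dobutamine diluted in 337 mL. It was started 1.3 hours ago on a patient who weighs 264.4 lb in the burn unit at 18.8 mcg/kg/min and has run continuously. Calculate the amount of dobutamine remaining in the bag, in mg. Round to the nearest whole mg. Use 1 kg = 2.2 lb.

Weight = 264.4 lb ÷ 2.2 lb/kg = 120.1818 kg
Dose = 18.8 mcg/kg/min × 120.1818 kg = 2259.418 mcg/min
2259.418 mcg/min × 60 min/hr = 135565.1 mcg/hr
Concentration = 489 mg ÷ 337 mL = 1.451039 mg/mL = 1451.039 mcg/mL
Rate = 135565.1 mcg/hr ÷ 1451.039 mcg/mL = 93.42625 mL/hr
Volume infused = 93.42625 mL/hr × 1.3 hr = 121.4541 mL
Volume remaining = 337 − 121.4541 = 215.5459 mL
Drug remaining = 215.5459 mL × 1451.039 mcg/mL = 312765.4 mcg = 312.7654 mg

313 mg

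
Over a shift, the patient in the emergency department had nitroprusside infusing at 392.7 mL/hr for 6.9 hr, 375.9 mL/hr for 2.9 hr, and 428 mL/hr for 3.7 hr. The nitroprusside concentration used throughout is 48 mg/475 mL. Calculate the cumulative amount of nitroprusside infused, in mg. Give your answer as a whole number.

Concentration = 48 mg ÷ 475 mL = 0.1010526 mg/mL
Stage 1: 392.7 mL/hr × 6.9 hr = 2709.63 mL → 2709.63 mL × 0.1010526 mg/mL = 273.8152 mg
Stage 2: 375.9 mL/hr × 2.9 hr = 1090.11 mL → 1090.11 mL × 0.1010526 mg/mL = 110.1585 mg
Stage 3: 428 mL/hr × 3.7 hr = 1583.6 mL → 1583.6 mL × 0.1010526 mg/mL = 160.0269 mg
Total = 273.8152 + 110.1585 + 160.0269 = 544.0007 mg

544 mg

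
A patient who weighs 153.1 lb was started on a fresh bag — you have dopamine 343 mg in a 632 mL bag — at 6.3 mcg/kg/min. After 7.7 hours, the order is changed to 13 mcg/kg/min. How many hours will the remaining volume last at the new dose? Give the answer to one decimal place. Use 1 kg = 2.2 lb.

2.6 hours

Initial rate:
Weight = 153.1 lb ÷ 2.2 lb/kg = 69.59091 kg
Dose = 6.3 mcg/kg/min × 69.59091 kg = 438.4227 mcg/min
438.4227 mcg/min × 60 min/hr = 26305.36 mcg/hr
Concentration = 343 mg ÷ 632 mL = 0.5427215 mg/mL = 542.7215 mcg/mL
Rate = 26305.36 mcg/hr ÷ 542.7215 mcg/mL = 48.46936 mL/hr
Volume infused so far = 48.46936 mL/hr × 7.7 hr = 373.2141 mL
Volume remaining = 632 − 373.2141 = 258.7859 mL
New rate:
Dose = 13 mcg/kg/min × 69.59091 kg = 904.6818 mcg/min
904.6818 mcg/min × 60 min/hr = 54280.91 mcg/hr
Rate = 54280.91 mcg/hr ÷ 542.7215 mcg/mL = 100.0161 mL/hr
Time remaining = 258.7859 mL ÷ 100.0161 mL/hr = 2.587442 hr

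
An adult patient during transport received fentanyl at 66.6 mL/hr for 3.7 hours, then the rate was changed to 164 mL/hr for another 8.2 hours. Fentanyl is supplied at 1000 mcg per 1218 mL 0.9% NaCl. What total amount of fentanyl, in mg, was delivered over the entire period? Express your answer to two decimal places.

Concentration = 1000 mcg ÷ 1218 mL = 0.8210181 mcg/mL
Stage 1: 66.6 mL/hr × 3.7 hr = 246.42 mL → 246.42 mL × 0.8210181 mcg/mL = 202.3153 mcg
Stage 2: 164 mL/hr × 8.2 hr = 1344.8 mL → 1344.8 mL × 0.8210181 mcg/mL = 1104.105 mcg
Total = 202.3153 + 1104.105 = 1306.42 mcg = 1.30642 mg

1.31 mg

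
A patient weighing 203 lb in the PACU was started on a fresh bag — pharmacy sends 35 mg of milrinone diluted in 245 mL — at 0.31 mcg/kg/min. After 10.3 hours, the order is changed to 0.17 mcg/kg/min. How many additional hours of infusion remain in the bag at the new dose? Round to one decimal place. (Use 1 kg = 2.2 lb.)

Initial rate:
Weight = 203 lb ÷ 2.2 lb/kg = 92.27273 kg
Dose = 0.31 mcg/kg/min × 92.27273 kg = 28.60455 mcg/min
28.60455 mcg/min × 60 min/hr = 1716.273 mcg/hr
Concentration = 35 mg ÷ 245 mL = 0.1428571 mg/mL = 142.8571 mcg/mL
Rate = 1716.273 mcg/hr ÷ 142.8571 mcg/mL = 12.01391 mL/hr
Volume infused so far = 12.01391 mL/hr × 10.3 hr = 123.7433 mL
Volume remaining = 245 − 123.7433 = 121.2567 mL
New rate:
Dose = 0.17 mcg/kg/min × 92.27273 kg = 15.68636 mcg/min
15.68636 mcg/min × 60 min/hr = 941.1818 mcg/hr
Rate = 941.1818 mcg/hr ÷ 142.8571 mcg/mL = 6.588273 mL/hr
Time remaining = 121.2567 mL ÷ 6.588273 mL/hr = 18.40494 hr

18.4 hours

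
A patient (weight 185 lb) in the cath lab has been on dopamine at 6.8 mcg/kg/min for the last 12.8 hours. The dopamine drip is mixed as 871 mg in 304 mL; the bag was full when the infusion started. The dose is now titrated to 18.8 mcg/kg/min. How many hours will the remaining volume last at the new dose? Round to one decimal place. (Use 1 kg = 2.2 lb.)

Initial rate:
Weight = 185 lb ÷ 2.2 lb/kg = 84.09091 kg
Dose = 6.8 mcg/kg/min × 84.09091 kg = 571.8182 mcg/min
571.8182 mcg/min × 60 min/hr = 34309.09 mcg/hr
Concentration = 871 mg ÷ 304 mL = 2.865132 mg/mL = 2865.132 mcg/mL
Rate = 34309.09 mcg/hr ÷ 2865.132 mcg/mL = 11.9747 mL/hr
Volume infused so far = 11.9747 mL/hr × 12.8 hr = 153.2762 mL
Volume remaining = 304 − 153.2762 = 150.7238 mL
New rate:
Dose = 18.8 mcg/kg/min × 84.09091 kg = 1580.909 mcg/min
1580.909 mcg/min × 60 min/hr = 94854.55 mcg/hr
Rate = 94854.55 mcg/hr ÷ 2865.132 mcg/mL = 33.10652 mL/hr
Time remaining = 150.7238 mL ÷ 33.10652 mL/hr = 4.552693 hr

4.6 hours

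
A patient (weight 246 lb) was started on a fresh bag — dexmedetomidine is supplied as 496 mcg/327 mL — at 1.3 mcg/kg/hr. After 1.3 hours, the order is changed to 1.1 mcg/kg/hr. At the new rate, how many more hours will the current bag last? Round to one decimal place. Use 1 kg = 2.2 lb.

Initial rate:
Weight = 246 lb ÷ 2.2 lb/kg = 111.8182 kg
Dose = 1.3 mcg/kg/hr × 111.8182 kg = 145.3636 mcg/hr
Concentration = 496 mcg ÷ 327 mL = 1.51682 mcg/mL
Rate = 145.3636 mcg/hr ÷ 1.51682 mcg/mL = 95.83449 mL/hr
Volume infused so far = 95.83449 mL/hr × 1.3 hr = 124.5848 mL
Volume remaining = 327 − 124.5848 = 202.4152 mL
New rate:
Dose = 1.1 mcg/kg/hr × 111.8182 kg = 123 mcg/hr
Rate = 123 mcg/hr ÷ 1.51682 mcg/mL = 81.09073 mL/hr
Time remaining = 202.4152 mL ÷ 81.09073 mL/hr = 2.496157 hr

2.5 hours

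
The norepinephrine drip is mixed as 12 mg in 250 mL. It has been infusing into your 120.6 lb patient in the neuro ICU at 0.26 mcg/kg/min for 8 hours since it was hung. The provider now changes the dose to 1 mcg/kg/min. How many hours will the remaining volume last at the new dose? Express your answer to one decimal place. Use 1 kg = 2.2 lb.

Initial rate:
Weight = 120.6 lb ÷ 2.2 lb/kg = 54.81818 kg
Dose = 0.26 mcg/kg/min × 54.81818 kg = 14.25273 mcg/min
14.25273 mcg/min × 60 min/hr = 855.1636 mcg/hr
Concentration = 12 mg ÷ 250 mL = 0.048 mg/mL = 48 mcg/mL
Rate = 855.1636 mcg/hr ÷ 48 mcg/mL = 17.81591 mL/hr
Volume infused so far = 17.81591 mL/hr × 8 hr = 142.5273 mL
Volume remaining = 250 − 142.5273 = 107.4727 mL
New rate:
Dose = 1 mcg/kg/min × 54.81818 kg = 54.81818 mcg/min
54.81818 mcg/min × 60 min/hr = 3289.091 mcg/hr
Rate = 3289.091 mcg/hr ÷ 48 mcg/mL = 68.52273 mL/hr
Time remaining = 107.4727 mL ÷ 68.52273 mL/hr = 1.568425 hr

1.6 hours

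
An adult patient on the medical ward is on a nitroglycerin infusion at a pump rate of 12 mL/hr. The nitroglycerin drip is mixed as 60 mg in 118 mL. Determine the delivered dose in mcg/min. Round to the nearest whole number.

Concentration = 60 mg ÷ 118 mL = 0.5084746 mg/mL = 508.4746 mcg/mL
Drug rate = 12 mL/hr × 508.4746 mcg/mL = 6101.695 mcg/hr
6101.695 mcg/hr ÷ 60 min/hr = 101.6949 mcg/min

102 mcg/min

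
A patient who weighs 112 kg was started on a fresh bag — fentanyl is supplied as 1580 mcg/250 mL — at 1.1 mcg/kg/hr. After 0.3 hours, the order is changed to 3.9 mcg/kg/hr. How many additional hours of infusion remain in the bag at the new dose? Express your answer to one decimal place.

Initial rate:
Dose = 1.1 mcg/kg/hr × 112 kg = 123.2 mcg/hr
Concentration = 1580 mcg ÷ 250 mL = 6.32 mcg/mL
Rate = 123.2 mcg/hr ÷ 6.32 mcg/mL = 19.49367 mL/hr
Volume infused so far = 19.49367 mL/hr × 0.3 hr = 5.848101 mL
Volume remaining = 250 − 5.848101 = 244.1519 mL
New rate:
Dose = 3.9 mcg/kg/hr × 112 kg = 436.8 mcg/hr
Rate = 436.8 mcg/hr ÷ 6.32 mcg/mL = 69.11392 mL/hr
Time remaining = 244.1519 mL ÷ 69.11392 mL/hr = 3.532601 hr

3.5 hours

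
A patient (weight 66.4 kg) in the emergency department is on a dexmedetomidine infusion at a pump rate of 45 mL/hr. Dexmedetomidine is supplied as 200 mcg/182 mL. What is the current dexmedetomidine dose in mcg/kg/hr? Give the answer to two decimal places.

0.74 mcg/kg/hr

Concentration = 200 mcg ÷ 182 mL = 1.098901 mcg/mL
Drug rate = 45 mL/hr × 1.098901 mcg/mL = 49.45055 mcg/hr
49.45055 mcg/hr ÷ 66.4 kg = 0.7447372 mcg/kg/hr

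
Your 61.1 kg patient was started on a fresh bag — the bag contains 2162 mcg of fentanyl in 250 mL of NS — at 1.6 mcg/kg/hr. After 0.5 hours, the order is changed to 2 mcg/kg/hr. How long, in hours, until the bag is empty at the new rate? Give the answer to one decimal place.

Initial rate:
Dose = 1.6 mcg/kg/hr × 61.1 kg = 97.76 mcg/hr
Concentration = 2162 mcg ÷ 250 mL = 8.648 mcg/mL
Rate = 97.76 mcg/hr ÷ 8.648 mcg/mL = 11.30435 mL/hr
Volume infused so far = 11.30435 mL/hr × 0.5 hr = 5.652174 mL
Volume remaining = 250 − 5.652174 = 244.3478 mL
New rate:
Dose = 2 mcg/kg/hr × 61.1 kg = 122.2 mcg/hr
Rate = 122.2 mcg/hr ÷ 8.648 mcg/mL = 14.13043 mL/hr
Time remaining = 244.3478 mL ÷ 14.13043 mL/hr = 17.29231 hr

17.3 hours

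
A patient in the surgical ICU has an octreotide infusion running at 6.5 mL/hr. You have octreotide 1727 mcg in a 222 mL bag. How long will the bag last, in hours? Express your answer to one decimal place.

34.2 hours

Duration = 222 mL ÷ 6.5 mL/hr = 34.15385 hr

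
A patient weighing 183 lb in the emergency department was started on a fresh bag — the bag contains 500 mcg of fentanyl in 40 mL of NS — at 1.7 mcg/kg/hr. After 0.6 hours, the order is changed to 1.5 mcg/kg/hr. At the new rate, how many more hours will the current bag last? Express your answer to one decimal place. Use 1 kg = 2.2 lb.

Initial rate:
Weight = 183 lb ÷ 2.2 lb/kg = 83.18182 kg
Dose = 1.7 mcg/kg/hr × 83.18182 kg = 141.4091 mcg/hr
Concentration = 500 mcg ÷ 40 mL = 12.5 mcg/mL
Rate = 141.4091 mcg/hr ÷ 12.5 mcg/mL = 11.31273 mL/hr
Volume infused so far = 11.31273 mL/hr × 0.6 hr = 6.787636 mL
Volume remaining = 40 − 6.787636 = 33.21236 mL
New rate:
Dose = 1.5 mcg/kg/hr × 83.18182 kg = 124.7727 mcg/hr
Rate = 124.7727 mcg/hr ÷ 12.5 mcg/mL = 9.981818 mL/hr
Time remaining = 33.21236 mL ÷ 9.981818 mL/hr = 3.327286 hr

3.3 hours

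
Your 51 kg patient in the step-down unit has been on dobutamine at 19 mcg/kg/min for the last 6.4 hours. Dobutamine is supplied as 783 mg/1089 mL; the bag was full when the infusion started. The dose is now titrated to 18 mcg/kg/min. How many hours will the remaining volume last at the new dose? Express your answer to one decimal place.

Initial rate:
Dose = 19 mcg/kg/min × 51 kg = 969 mcg/min
969 mcg/min × 60 min/hr = 58140 mcg/hr
Concentration = 783 mg ÷ 1089 mL = 0.7190083 mg/mL = 719.0083 mcg/mL
Rate = 58140 mcg/hr ÷ 719.0083 mcg/mL = 80.86138 mL/hr
Volume infused so far = 80.86138 mL/hr × 6.4 hr = 517.5128 mL
Volume remaining = 1089 − 517.5128 = 571.4872 mL
New rate:
Dose = 18 mcg/kg/min × 51 kg = 918 mcg/min
918 mcg/min × 60 min/hr = 55080 mcg/hr
Rate = 55080 mcg/hr ÷ 719.0083 mcg/mL = 76.60552 mL/hr
Time remaining = 571.4872 mL ÷ 76.60552 mL/hr = 7.460131 hr

7.5 hours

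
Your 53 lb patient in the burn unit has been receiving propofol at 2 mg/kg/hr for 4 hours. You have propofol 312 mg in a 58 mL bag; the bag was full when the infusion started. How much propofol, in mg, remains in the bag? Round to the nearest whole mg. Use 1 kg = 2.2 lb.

119 mg

Weight = 53 lb ÷ 2.2 lb/kg = 24.09091 kg
Dose = 2 mg/kg/hr × 24.09091 kg = 48.18182 mg/hr
Concentration = 312 mg ÷ 58 mL = 5.37931 mg/mL
Rate = 48.18182 mg/hr ÷ 5.37931 mg/mL = 8.956876 mL/hr
Volume infused = 8.956876 mL/hr × 4 hr = 35.82751 mL
Volume remaining = 58 − 35.82751 = 22.17249 mL
Drug remaining = 22.17249 mL × 5.37931 mg/mL = 119.2727 mg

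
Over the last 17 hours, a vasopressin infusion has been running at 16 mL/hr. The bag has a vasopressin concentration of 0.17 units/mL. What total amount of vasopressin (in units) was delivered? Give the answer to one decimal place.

46.2 units

Drug rate = 16 mL/hr × 0.17 units/mL = 2.72 units/hr
Total = 2.72 units/hr × 17 hr = 46.24 units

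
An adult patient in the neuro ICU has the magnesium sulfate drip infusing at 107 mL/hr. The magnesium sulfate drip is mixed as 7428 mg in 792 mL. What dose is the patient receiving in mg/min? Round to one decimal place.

16.7 mg/min

Concentration = 7428 mg ÷ 792 mL = 9.378788 mg/mL
Drug rate = 107 mL/hr × 9.378788 mg/mL = 1003.53 mg/hr
1003.53 mg/hr ÷ 60 min/hr = 16.72551 mg/min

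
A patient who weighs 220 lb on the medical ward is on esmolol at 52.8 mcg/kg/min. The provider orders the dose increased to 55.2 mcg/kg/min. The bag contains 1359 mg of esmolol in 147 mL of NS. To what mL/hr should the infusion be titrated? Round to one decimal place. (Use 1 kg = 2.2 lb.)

35.8 mL/hr

Weight = 220 lb ÷ 2.2 lb/kg = 100 kg
Dose = 55.2 mcg/kg/min × 100 kg = 5520 mcg/min
5520 mcg/min × 60 min/hr = 331200 mcg/hr
Concentration = 1359 mg ÷ 147 mL = 9.244898 mg/mL = 9244.898 mcg/mL
Rate = 331200 mcg/hr ÷ 9244.898 mcg/mL = 35.82517 mL/hr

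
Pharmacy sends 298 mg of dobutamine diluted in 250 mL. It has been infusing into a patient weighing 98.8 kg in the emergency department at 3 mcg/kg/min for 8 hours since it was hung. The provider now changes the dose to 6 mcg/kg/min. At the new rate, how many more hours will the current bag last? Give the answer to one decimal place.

Initial rate:
Dose = 3 mcg/kg/min × 98.8 kg = 296.4 mcg/min
296.4 mcg/min × 60 min/hr = 17784 mcg/hr
Concentration = 298 mg ÷ 250 mL = 1.192 mg/mL = 1192 mcg/mL
Rate = 17784 mcg/hr ÷ 1192 mcg/mL = 14.91946 mL/hr
Volume infused so far = 14.91946 mL/hr × 8 hr = 119.3557 mL
Volume remaining = 250 − 119.3557 = 130.6443 mL
New rate:
Dose = 6 mcg/kg/min × 98.8 kg = 592.8 mcg/min
592.8 mcg/min × 60 min/hr = 35568 mcg/hr
Rate = 35568 mcg/hr ÷ 1192 mcg/mL = 29.83893 mL/hr
Time remaining = 130.6443 mL ÷ 29.83893 mL/hr = 4.378318 hr

4.4 hours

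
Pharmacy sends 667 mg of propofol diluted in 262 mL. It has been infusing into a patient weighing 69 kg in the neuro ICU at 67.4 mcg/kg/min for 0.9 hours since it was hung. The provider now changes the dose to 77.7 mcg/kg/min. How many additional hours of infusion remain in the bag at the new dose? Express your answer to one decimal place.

Initial rate:
Dose = 67.4 mcg/kg/min × 69 kg = 4650.6 mcg/min
4650.6 mcg/min × 60 min/hr = 279036 mcg/hr
Concentration = 667 mg ÷ 262 mL = 2.545802 mg/mL = 2545.802 mcg/mL
Rate = 279036 mcg/hr ÷ 2545.802 mcg/mL = 109.6063 mL/hr
Volume infused so far = 109.6063 mL/hr × 0.9 hr = 98.64571 mL
Volume remaining = 262 − 98.64571 = 163.3543 mL
New rate:
Dose = 77.7 mcg/kg/min × 69 kg = 5361.3 mcg/min
5361.3 mcg/min × 60 min/hr = 321678 mcg/hr
Rate = 321678 mcg/hr ÷ 2545.802 mcg/mL = 126.3563 mL/hr
Time remaining = 163.3543 mL ÷ 126.3563 mL/hr = 1.292807 hr

1.3 hours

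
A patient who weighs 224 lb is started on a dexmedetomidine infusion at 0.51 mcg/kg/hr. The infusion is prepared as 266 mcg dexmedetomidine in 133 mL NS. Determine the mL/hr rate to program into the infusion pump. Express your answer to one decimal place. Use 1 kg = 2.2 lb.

Weight = 224 lb ÷ 2.2 lb/kg = 101.8182 kg
Dose = 0.51 mcg/kg/hr × 101.8182 kg = 51.92727 mcg/hr
Concentration = 266 mcg ÷ 133 mL = 2 mcg/mL
Rate = 51.92727 mcg/hr ÷ 2 mcg/mL = 25.96364 mL/hr

26.0 mL/hr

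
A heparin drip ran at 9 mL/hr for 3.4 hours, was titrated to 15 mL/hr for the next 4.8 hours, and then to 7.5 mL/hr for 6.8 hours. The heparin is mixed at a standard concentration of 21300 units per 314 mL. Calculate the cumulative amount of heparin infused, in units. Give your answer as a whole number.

Concentration = 21300 units ÷ 314 mL = 67.83439 units/mL
Stage 1: 9 mL/hr × 3.4 hr = 30.6 mL → 30.6 mL × 67.83439 units/mL = 2075.732 units
Stage 2: 15 mL/hr × 4.8 hr = 72 mL → 72 mL × 67.83439 units/mL = 4884.076 units
Stage 3: 7.5 mL/hr × 6.8 hr = 51 mL → 51 mL × 67.83439 units/mL = 3459.554 units
Total = 2075.732 + 4884.076 + 3459.554 = 10419.36 units

10419 units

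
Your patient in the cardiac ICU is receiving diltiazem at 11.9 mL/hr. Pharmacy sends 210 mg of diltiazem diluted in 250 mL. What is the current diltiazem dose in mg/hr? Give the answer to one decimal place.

10.0 mg/hr

Concentration = 210 mg ÷ 250 mL = 0.84 mg/mL
Drug rate = 11.9 mL/hr × 0.84 mg/mL = 9.996 mg/hr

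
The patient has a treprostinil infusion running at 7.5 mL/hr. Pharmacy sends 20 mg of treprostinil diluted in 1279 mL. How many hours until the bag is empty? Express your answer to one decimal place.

170.5 hours

Duration = 1279 mL ÷ 7.5 mL/hr = 170.5333 hr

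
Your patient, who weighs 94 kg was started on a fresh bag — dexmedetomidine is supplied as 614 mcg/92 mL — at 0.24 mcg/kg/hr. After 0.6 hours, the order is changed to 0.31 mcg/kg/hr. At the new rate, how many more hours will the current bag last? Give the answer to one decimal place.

20.6 hours

Initial rate:
Dose = 0.24 mcg/kg/hr × 94 kg = 22.56 mcg/hr
Concentration = 614 mcg ÷ 92 mL = 6.673913 mcg/mL
Rate = 22.56 mcg/hr ÷ 6.673913 mcg/mL = 3.380326 mL/hr
Volume infused so far = 3.380326 mL/hr × 0.6 hr = 2.028195 mL
Volume remaining = 92 − 2.028195 = 89.9718 mL
New rate:
Dose = 0.31 mcg/kg/hr × 94 kg = 29.14 mcg/hr
Rate = 29.14 mcg/hr ÷ 6.673913 mcg/mL = 4.366254 mL/hr
Time remaining = 89.9718 mL ÷ 4.366254 mL/hr = 20.60618 hr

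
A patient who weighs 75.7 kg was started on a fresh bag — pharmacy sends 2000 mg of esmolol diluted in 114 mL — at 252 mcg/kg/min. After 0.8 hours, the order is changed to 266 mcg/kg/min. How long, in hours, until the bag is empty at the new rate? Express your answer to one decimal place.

Initial rate:
Dose = 252 mcg/kg/min × 75.7 kg = 19076.4 mcg/min
19076.4 mcg/min × 60 min/hr = 1144584 mcg/hr
Concentration = 2000 mg ÷ 114 mL = 17.54386 mg/mL = 17543.86 mcg/mL
Rate = 1144584 mcg/hr ÷ 17543.86 mcg/mL = 65.24129 mL/hr
Volume infused so far = 65.24129 mL/hr × 0.8 hr = 52.19303 mL
Volume remaining = 114 − 52.19303 = 61.80697 mL
New rate:
Dose = 266 mcg/kg/min × 75.7 kg = 20136.2 mcg/min
20136.2 mcg/min × 60 min/hr = 1208172 mcg/hr
Rate = 1208172 mcg/hr ÷ 17543.86 mcg/mL = 68.8658 mL/hr
Time remaining = 61.80697 mL ÷ 68.8658 mL/hr = 0.8974987 hr

0.9 hours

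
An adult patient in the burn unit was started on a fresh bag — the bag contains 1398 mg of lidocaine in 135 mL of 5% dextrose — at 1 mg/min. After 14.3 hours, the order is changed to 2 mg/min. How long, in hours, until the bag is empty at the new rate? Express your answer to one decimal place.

Initial rate:
1 mg/min × 60 min/hr = 60 mg/hr
Concentration = 1398 mg ÷ 135 mL = 10.35556 mg/mL
Rate = 60 mg/hr ÷ 10.35556 mg/mL = 5.793991 mL/hr
Volume infused so far = 5.793991 mL/hr × 14.3 hr = 82.85408 mL
Volume remaining = 135 − 82.85408 = 52.14592 mL
New rate:
2 mg/min × 60 min/hr = 120 mg/hr
Rate = 120 mg/hr ÷ 10.35556 mg/mL = 11.58798 mL/hr
Time remaining = 52.14592 mL ÷ 11.58798 mL/hr = 4.5 hr

4.5 hours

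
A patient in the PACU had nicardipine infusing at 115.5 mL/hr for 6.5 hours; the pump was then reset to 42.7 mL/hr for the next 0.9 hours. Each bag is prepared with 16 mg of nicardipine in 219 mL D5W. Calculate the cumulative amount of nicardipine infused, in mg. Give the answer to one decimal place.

57.7 mg

Concentration = 16 mg ÷ 219 mL = 0.07305936 mg/mL
Stage 1: 115.5 mL/hr × 6.5 hr = 750.75 mL → 750.75 mL × 0.07305936 mg/mL = 54.84932 mg
Stage 2: 42.7 mL/hr × 0.9 hr = 38.43 mL → 38.43 mL × 0.07305936 mg/mL = 2.807671 mg
Total = 54.84932 + 2.807671 = 57.65699 mg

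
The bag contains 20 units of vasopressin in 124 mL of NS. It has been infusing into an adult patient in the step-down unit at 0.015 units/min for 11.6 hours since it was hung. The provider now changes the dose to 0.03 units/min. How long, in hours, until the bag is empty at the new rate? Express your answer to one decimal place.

5.3 hours

Initial rate:
0.015 units/min × 60 min/hr = 0.9 units/hr
Concentration = 20 units ÷ 124 mL = 0.1612903 units/mL
Rate = 0.9 units/hr ÷ 0.1612903 units/mL = 5.58 mL/hr
Volume infused so far = 5.58 mL/hr × 11.6 hr = 64.728 mL
Volume remaining = 124 − 64.728 = 59.272 mL
New rate:
0.03 units/min × 60 min/hr = 1.8 units/hr
Rate = 1.8 units/hr ÷ 0.1612903 units/mL = 11.16 mL/hr
Time remaining = 59.272 mL ÷ 11.16 mL/hr = 5.311111 hr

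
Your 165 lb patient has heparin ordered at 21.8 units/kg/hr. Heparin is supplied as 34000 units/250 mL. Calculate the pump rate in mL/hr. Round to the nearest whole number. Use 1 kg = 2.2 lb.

Weight = 165 lb ÷ 2.2 lb/kg = 75 kg
Dose = 21.8 units/kg/hr × 75 kg = 1635 units/hr
Concentration = 34000 units ÷ 250 mL = 136 units/mL
Rate = 1635 units/hr ÷ 136 units/mL = 12.02206 mL/hr

12 mL/hr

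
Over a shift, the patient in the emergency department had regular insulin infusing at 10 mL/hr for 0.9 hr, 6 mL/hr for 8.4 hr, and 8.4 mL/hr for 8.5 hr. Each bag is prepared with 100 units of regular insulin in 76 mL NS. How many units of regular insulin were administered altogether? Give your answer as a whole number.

172 units

Concentration = 100 units ÷ 76 mL = 1.315789 units/mL
Stage 1: 10 mL/hr × 0.9 hr = 9 mL → 9 mL × 1.315789 units/mL = 11.84211 units
Stage 2: 6 mL/hr × 8.4 hr = 50.4 mL → 50.4 mL × 1.315789 units/mL = 66.31579 units
Stage 3: 8.4 mL/hr × 8.5 hr = 71.4 mL → 71.4 mL × 1.315789 units/mL = 93.94737 units
Total = 11.84211 + 66.31579 + 93.94737 = 172.1053 units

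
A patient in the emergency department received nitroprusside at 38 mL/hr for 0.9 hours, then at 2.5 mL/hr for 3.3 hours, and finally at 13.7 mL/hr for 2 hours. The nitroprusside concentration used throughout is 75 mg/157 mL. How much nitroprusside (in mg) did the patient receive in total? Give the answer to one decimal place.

Concentration = 75 mg ÷ 157 mL = 0.477707 mg/mL
Stage 1: 38 mL/hr × 0.9 hr = 34.2 mL → 34.2 mL × 0.477707 mg/mL = 16.33758 mg
Stage 2: 2.5 mL/hr × 3.3 hr = 8.25 mL → 8.25 mL × 0.477707 mg/mL = 3.941083 mg
Stage 3: 13.7 mL/hr × 2 hr = 27.4 mL → 27.4 mL × 0.477707 mg/mL = 13.08917 mg
Total = 16.33758 + 3.941083 + 13.08917 = 33.36783 mg

33.4 mg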